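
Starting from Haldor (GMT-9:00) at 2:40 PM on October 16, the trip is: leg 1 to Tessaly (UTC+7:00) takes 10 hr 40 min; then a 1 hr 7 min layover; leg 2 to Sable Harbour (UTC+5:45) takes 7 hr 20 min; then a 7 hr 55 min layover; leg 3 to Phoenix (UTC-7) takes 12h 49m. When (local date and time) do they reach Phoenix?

8:31 AM on October 18

Convert departure to UTC: 2:40 PM + 9:00 = 11:40 PM UTC on Oct 16.
Add 10 hours and 40 minutes leg 1 → 10:20 AM UTC (Oct 17).
Add 1 hour and 7 minutes layover in Tessaly → 11:27 AM UTC.
Add 7 hours and 20 minutes leg 2 → 6:47 PM UTC.
Add 7 hours and 55 minutes layover in Sable Harbour → 2:42 AM UTC (Oct 18).
Add 12 hours 49 minutes leg 3 → 3:31 PM UTC.
Phoenix is UTC−7:00, so local arrival = 3:31 PM − 7:00 = 8:31 AM on Oct 18.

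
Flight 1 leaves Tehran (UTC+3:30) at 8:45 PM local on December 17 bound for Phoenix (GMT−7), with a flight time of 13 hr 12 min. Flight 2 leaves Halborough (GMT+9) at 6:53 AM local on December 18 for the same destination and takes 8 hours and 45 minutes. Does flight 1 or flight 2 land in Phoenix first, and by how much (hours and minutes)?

Flight 1 in UTC: 8:45 PM − 3:30 = 5:15 PM on Dec 17.
+13 hours and 12 minutes → arrive 6:27 AM UTC on Dec 18.
Flight 2 in UTC: 6:53 AM − 9:00 = 9:53 PM on Dec 17.
+8 hours and 45 minutes → arrive 6:38 AM UTC on Dec 18.
Flight 1 lands earlier by 11 minutes.

the first, by 11 minutes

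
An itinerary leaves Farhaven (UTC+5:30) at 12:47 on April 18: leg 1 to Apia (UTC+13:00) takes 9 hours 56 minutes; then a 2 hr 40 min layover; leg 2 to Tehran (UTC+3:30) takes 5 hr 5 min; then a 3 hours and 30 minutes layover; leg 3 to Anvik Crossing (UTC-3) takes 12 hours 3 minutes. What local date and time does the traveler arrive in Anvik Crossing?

13:31 on April 19

Convert departure to UTC: 12:47 − 5:30 = 07:17 UTC on Apr 18.
Add 9 hours and 56 minutes leg 1 → 17:13 UTC.
Add 2 hours 40 minutes layover in Apia → 19:53 UTC.
Add 5 hours and 5 minutes leg 2 → 00:58 UTC (Apr 19).
Add 3 hours and 30 minutes layover in Tehran → 04:28 UTC.
Add 12 hours and 3 minutes leg 3 → 16:31 UTC.
Anvik Crossing is UTC−3:00, so local arrival = 16:31 − 3:00 = 13:31 on Apr 19.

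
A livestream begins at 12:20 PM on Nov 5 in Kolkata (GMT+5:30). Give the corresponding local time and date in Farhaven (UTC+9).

3:50 PM on November 5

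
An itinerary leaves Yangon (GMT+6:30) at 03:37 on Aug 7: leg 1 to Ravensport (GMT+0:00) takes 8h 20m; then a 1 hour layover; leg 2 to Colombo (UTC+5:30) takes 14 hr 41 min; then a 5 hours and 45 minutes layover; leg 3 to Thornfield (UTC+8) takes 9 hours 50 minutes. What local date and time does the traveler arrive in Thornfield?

20:43 on August 8

Convert departure to UTC: 03:37 − 6:30 = 21:07 UTC on Aug 6.
Add 8 hours and 20 minutes leg 1 → 05:27 UTC (Aug 7).
Add 1 hour layover in Ravensport → 06:27 UTC.
Add 14 hours 41 minutes leg 2 → 21:08 UTC.
Add 5 hours 45 minutes layover in Colombo → 02:53 UTC (Aug 8).
Add 9 hours and 50 minutes leg 3 → 12:43 UTC.
Thornfield is UTC+8:00, so local arrival = 12:43 + 8:00 = 20:43 on Aug 8.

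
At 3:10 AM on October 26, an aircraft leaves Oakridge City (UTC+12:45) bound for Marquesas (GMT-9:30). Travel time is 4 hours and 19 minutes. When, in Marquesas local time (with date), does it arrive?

9:14 AM on October 25

Convert departure to UTC: 3:10 AM − 12:45 = 2:25 PM UTC on Oct 25.
Add 4 hours 19 minutes travel time → 6:44 PM UTC.
Marquesas is UTC−9:30, so local arrival = 6:44 PM − 9:30 = 9:14 AM on Oct 25.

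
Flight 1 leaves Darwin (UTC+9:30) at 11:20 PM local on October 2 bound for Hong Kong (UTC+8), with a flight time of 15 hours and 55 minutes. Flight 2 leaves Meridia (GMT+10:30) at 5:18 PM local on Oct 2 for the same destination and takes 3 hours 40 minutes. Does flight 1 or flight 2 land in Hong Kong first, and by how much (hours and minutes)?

Flight 1 in UTC: 11:20 PM − 9:30 = 1:50 PM on Oct 2.
+15 hours and 55 minutes → arrive 5:45 AM UTC on Oct 3.
Flight 2 in UTC: 5:18 PM − 10:30 = 6:48 AM on Oct 2.
+3 hours 40 minutes → arrive 10:28 AM UTC on Oct 2.
Flight 2 lands earlier by 19 hours 17 minutes.

the second, by 19 hours 17 minutes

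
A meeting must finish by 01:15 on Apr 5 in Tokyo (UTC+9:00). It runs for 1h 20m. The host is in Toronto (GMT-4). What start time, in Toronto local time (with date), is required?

Target end time in UTC: 01:15 − 9:00 = 16:15 on Apr 4.
Subtract 1 hour 20 minutes → start 14:55 UTC on Apr 4.
Toronto is UTC−4:00: 14:55 − 4:00 = 10:55 on Apr 4.

10:55 on April 4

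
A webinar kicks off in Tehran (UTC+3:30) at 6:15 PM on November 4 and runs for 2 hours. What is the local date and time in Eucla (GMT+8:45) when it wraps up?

Convert start to UTC: 6:15 PM − 3:30 = 2:45 PM UTC on Nov 4.
Add 2 hours duration → 4:45 PM UTC.
Eucla is UTC+8:45, so local end time = 4:45 PM + 8:45 = 1:30 AM on Nov 5.

1:30 AM on Nov 5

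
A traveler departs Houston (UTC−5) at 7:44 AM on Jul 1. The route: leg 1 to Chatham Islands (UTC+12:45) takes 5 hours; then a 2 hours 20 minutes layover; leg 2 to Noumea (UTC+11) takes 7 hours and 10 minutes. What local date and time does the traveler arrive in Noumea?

2:14 PM on Jul 2

Convert departure to UTC: 7:44 AM + 5:00 = 12:44 PM UTC on Jul 1.
Add 5 hours leg 1 → 5:44 PM UTC.
Add 2 hours 20 minutes layover in Chatham Islands → 8:04 PM UTC.
Add 7 hours and 10 minutes leg 2 → 3:14 AM UTC (Jul 2).
Noumea is UTC+11:00, so local arrival = 3:14 AM + 11:00 = 2:14 PM on Jul 2.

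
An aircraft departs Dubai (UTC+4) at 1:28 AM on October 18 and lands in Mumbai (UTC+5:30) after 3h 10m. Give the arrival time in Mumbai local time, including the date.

6:08 AM on October 18

Convert departure to UTC: 1:28 AM − 4:00 = 9:28 PM UTC on Oct 17.
Add 3 hours 10 minutes travel time → 12:38 AM UTC (Oct 18).
Mumbai is UTC+5:30, so local arrival = 12:38 AM + 5:30 = 6:08 AM on Oct 18.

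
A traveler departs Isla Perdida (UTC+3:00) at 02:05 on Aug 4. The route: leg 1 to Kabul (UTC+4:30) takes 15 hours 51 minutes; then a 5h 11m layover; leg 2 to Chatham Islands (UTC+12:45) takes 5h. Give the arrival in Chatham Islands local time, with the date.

13:52 on August 5

Convert departure to UTC: 02:05 − 3:00 = 23:05 UTC on Aug 3.
Add 15 hours 51 minutes leg 1 → 14:56 UTC (Aug 4).
Add 5 hours 11 minutes layover in Kabul → 20:07 UTC.
Add 5 hours leg 2 → 01:07 UTC (Aug 5).
Chatham Islands is UTC+12:45, so local arrival = 01:07 + 12:45 = 13:52 on Aug 5.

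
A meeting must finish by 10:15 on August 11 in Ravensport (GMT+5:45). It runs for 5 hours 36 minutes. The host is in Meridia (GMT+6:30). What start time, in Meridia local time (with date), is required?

05:24 on Aug 11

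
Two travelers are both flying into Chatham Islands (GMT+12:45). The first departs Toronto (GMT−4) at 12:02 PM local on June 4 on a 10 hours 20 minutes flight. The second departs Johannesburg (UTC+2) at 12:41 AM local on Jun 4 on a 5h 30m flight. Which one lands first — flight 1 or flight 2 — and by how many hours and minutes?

Flight 1 in UTC: 12:02 PM + 4:00 = 4:02 PM on Jun 4.
+10 hours and 20 minutes → arrive 2:22 AM UTC on Jun 5.
Flight 2 in UTC: 12:41 AM − 2:00 = 10:41 PM on Jun 3.
+5 hours and 30 minutes → arrive 4:11 AM UTC on Jun 4.
Flight 2 lands earlier by 22 hours 11 minutes.

the second, by 22 hours 11 minutes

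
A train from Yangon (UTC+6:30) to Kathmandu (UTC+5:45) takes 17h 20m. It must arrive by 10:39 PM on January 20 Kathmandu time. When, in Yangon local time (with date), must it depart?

6:04 AM on January 20

Target arrival in UTC: 10:39 PM − 5:45 = 4:54 PM on Jan 20.
Subtract 17 hours 20 minutes → departure 11:34 PM UTC on Jan 19.
Yangon is UTC+6:30: 11:34 PM + 6:30 = 6:04 AM on Jan 20.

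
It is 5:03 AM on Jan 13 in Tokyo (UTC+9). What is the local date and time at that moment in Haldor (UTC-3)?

5:03 PM on January 12

In UTC: 5:03 AM − 9:00 = 8:03 PM on Jan 12.
Haldor is UTC−3:00: 8:03 PM − 3:00 = 5:03 PM on Jan 12.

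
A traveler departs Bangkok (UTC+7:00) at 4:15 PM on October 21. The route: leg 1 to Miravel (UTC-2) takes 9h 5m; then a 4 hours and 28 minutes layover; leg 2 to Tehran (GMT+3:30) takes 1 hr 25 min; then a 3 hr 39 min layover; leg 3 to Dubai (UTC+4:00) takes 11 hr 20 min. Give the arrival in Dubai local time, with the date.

7:12 PM on October 22

Convert departure to UTC: 4:15 PM − 7:00 = 9:15 AM UTC on Oct 21.
Add 9 hours and 5 minutes leg 1 → 6:20 PM UTC.
Add 4 hours and 28 minutes layover in Miravel → 10:48 PM UTC.
Add 1 hour and 25 minutes leg 2 → 12:13 AM UTC (Oct 22).
Add 3 hours and 39 minutes layover in Tehran → 3:52 AM UTC.
Add 11 hours 20 minutes leg 3 → 3:12 PM UTC.
Dubai is UTC+4:00, so local arrival = 3:12 PM + 4:00 = 7:12 PM on Oct 22.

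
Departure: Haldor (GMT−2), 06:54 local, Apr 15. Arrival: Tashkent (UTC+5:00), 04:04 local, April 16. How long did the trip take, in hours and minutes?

14 hours 10 minutes

Departure in UTC: 06:54 + 2:00 = 08:54 on Apr 15.
Arrival in UTC: 04:04 − 5:00 = 23:04 on Apr 15.
Elapsed = 23:04 − 08:54 = 14 hours 10 minutes.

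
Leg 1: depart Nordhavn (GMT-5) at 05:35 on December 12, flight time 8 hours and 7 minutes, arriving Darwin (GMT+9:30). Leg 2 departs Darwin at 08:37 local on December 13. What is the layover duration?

Convert departure to UTC: 05:35 + 5:00 = 10:35 UTC on Dec 12.
Add 8 hours and 7 minutes flight time → 18:42 UTC.
Darwin is UTC+9:30, so local arrival = 18:42 + 9:30 = 04:12 on Dec 13.
Layover = 08:37 − 04:12 = 4 hours 25 minutes.

4 hours 25 minutes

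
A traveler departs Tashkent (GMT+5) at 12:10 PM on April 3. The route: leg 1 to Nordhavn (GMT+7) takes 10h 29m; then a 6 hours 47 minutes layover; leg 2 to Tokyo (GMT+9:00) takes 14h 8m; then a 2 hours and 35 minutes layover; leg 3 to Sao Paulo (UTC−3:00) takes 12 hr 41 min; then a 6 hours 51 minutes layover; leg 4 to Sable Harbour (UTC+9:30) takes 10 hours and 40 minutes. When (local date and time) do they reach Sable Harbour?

8:51 AM on April 6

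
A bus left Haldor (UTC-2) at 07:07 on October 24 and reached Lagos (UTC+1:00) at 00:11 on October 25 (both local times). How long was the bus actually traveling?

14 hours 4 minutes

Lagos is 3:00 ahead of Haldor.
Clock-face elapsed time (ignoring zones) is 17 hours 4 minutes.
Actual elapsed = 17 hours 4 minutes − 3:00 = 14 hours 4 minutes.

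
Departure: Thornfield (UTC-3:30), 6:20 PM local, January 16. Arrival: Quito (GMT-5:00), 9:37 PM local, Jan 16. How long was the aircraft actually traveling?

Quito is 1:30 behind Thornfield.
Clock-face elapsed time (ignoring zones) is 3 hours 17 minutes.
Actual elapsed = 3 hours 17 minutes + 1:30 = 4 hours 47 minutes.

4 hours 47 minutes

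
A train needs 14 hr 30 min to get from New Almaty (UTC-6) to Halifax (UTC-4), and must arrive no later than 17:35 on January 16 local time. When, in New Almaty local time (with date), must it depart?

Target arrival in UTC: 17:35 + 4:00 = 21:35 on Jan 16.
Subtract 14 hours and 30 minutes → departure 07:05 UTC on Jan 16.
New Almaty is UTC−6:00: 07:05 − 6:00 = 01:05 on Jan 16.

01:05 on January 16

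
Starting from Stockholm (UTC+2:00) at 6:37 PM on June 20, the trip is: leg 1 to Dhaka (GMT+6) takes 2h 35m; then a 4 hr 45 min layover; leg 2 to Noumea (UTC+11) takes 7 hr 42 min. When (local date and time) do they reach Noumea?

Convert departure to UTC: 6:37 PM − 2:00 = 4:37 PM UTC on Jun 20.
Add 2 hours and 35 minutes leg 1 → 7:12 PM UTC.
Add 4 hours and 45 minutes layover in Dhaka → 11:57 PM UTC.
Add 7 hours 42 minutes leg 2 → 7:39 AM UTC (Jun 21).
Noumea is UTC+11:00, so local arrival = 7:39 AM + 11:00 = 6:39 PM on Jun 21.

6:39 PM on Jun 21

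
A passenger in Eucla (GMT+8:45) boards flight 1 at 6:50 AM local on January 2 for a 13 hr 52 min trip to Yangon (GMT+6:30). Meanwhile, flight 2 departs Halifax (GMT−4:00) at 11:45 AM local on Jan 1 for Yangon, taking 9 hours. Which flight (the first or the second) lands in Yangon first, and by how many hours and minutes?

the second, by 11 hours 12 minutes

Flight 1 in UTC: 6:50 AM − 8:45 = 10:05 PM on Jan 1.
+13 hours and 52 minutes → arrive 11:57 AM UTC on Jan 2.
Flight 2 in UTC: 11:45 AM + 4:00 = 3:45 PM on Jan 1.
+9 hours → arrive 12:45 AM UTC on Jan 2.
Flight 2 lands earlier by 11 hours 12 minutes.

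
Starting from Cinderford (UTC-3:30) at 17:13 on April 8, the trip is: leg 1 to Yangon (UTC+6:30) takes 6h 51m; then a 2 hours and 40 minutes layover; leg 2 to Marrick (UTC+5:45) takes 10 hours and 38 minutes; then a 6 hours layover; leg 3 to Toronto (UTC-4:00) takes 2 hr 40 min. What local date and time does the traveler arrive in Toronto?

21:32 on April 9

Convert departure to UTC: 17:13 + 3:30 = 20:43 UTC on Apr 8.
Add 6 hours 51 minutes leg 1 → 03:34 UTC (Apr 9).
Add 2 hours 40 minutes layover in Yangon → 06:14 UTC.
Add 10 hours 38 minutes leg 2 → 16:52 UTC.
Add 6 hours layover in Marrick → 22:52 UTC.
Add 2 hours 40 minutes leg 3 → 01:32 UTC (Apr 10).
Toronto is UTC−4:00, so local arrival = 01:32 − 4:00 = 21:32 on Apr 9.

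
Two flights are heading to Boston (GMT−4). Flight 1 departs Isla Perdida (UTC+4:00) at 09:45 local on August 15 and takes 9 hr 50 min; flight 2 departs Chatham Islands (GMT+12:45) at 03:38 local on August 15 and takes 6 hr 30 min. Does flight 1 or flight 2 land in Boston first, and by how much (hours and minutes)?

the second, by 18 hours 12 minutes

Flight 1 in UTC: 09:45 − 4:00 = 05:45 on Aug 15.
+9 hours 50 minutes → arrive 15:35 UTC on Aug 15.
Flight 2 in UTC: 03:38 − 12:45 = 14:53 on Aug 14.
+6 hours and 30 minutes → arrive 21:23 UTC on Aug 14.
Flight 2 lands earlier by 18 hours 12 minutes.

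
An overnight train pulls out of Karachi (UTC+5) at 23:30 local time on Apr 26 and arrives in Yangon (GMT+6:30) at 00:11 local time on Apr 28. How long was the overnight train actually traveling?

23 hours 11 minutes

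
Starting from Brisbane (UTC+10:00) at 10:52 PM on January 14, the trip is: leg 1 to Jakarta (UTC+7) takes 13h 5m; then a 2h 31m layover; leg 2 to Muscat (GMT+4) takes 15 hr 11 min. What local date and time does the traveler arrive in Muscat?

11:39 PM on January 15

Convert departure to UTC: 10:52 PM − 10:00 = 12:52 PM UTC on Jan 14.
Add 13 hours and 5 minutes leg 1 → 1:57 AM UTC (Jan 15).
Add 2 hours 31 minutes layover in Jakarta → 4:28 AM UTC.
Add 15 hours 11 minutes leg 2 → 7:39 PM UTC.
Muscat is UTC+4:00, so local arrival = 7:39 PM + 4:00 = 11:39 PM on Jan 15.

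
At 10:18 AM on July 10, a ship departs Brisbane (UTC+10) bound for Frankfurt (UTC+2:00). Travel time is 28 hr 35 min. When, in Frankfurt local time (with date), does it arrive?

Convert departure to UTC: 10:18 AM − 10:00 = 12:18 AM UTC on Jul 10.
Add 28 hours and 35 minutes travel time → 4:53 AM UTC (Jul 11).
Frankfurt is UTC+2:00, so local arrival = 4:53 AM + 2:00 = 6:53 AM on Jul 11.

6:53 AM on July 11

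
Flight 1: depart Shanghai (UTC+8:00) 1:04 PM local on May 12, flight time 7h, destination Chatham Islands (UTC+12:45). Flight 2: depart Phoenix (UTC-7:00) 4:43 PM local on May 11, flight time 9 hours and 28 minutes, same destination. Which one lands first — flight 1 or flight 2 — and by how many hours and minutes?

the second, by 2 hours 53 minutes

Flight 1 in UTC: 1:04 PM − 8:00 = 5:04 AM on May 12.
+7 hours → arrive 12:04 PM UTC on May 12.
Flight 2 in UTC: 4:43 PM + 7:00 = 11:43 PM on May 11.
+9 hours 28 minutes → arrive 9:11 AM UTC on May 12.
Flight 2 lands earlier by 2 hours 53 minutes.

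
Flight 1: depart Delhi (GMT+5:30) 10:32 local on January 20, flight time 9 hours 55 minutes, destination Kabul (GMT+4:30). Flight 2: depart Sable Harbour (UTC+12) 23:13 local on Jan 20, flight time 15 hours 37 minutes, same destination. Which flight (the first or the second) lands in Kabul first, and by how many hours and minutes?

Flight 1 in UTC: 10:32 − 5:30 = 05:02 on Jan 20.
+9 hours and 55 minutes → arrive 14:57 UTC on Jan 20.
Flight 2 in UTC: 23:13 − 12:00 = 11:13 on Jan 20.
+15 hours and 37 minutes → arrive 02:50 UTC on Jan 21.
Flight 1 lands earlier by 11 hours 53 minutes.

the first, by 11 hours 53 minutes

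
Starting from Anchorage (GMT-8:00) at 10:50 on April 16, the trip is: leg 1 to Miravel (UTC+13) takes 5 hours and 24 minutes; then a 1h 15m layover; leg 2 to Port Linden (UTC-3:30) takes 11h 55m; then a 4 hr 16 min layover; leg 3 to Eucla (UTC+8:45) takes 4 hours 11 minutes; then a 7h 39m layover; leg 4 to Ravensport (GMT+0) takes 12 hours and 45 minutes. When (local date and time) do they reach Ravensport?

Convert departure to UTC: 10:50 + 8:00 = 18:50 UTC on Apr 16.
Add 5 hours 24 minutes leg 1 → 00:14 UTC (Apr 17).
Add 1 hour and 15 minutes layover in Miravel → 01:29 UTC.
Add 11 hours and 55 minutes leg 2 → 13:24 UTC.
Add 4 hours 16 minutes layover in Port Linden → 17:40 UTC.
Add 4 hours 11 minutes leg 3 → 21:51 UTC.
Add 7 hours 39 minutes layover in Eucla → 05:30 UTC (Apr 18).
Add 12 hours and 45 minutes leg 4 → 18:15 UTC.
Ravensport is UTC+0, so local arrival is the same: 18:15 on Apr 18.

18:15 on April 18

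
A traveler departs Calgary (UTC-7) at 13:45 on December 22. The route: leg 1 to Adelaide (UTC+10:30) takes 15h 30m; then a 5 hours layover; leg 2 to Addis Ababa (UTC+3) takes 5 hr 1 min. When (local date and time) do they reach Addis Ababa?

01:16 on December 24

Convert departure to UTC: 13:45 + 7:00 = 20:45 UTC on Dec 22.
Add 15 hours and 30 minutes leg 1 → 12:15 UTC (Dec 23).
Add 5 hours layover in Adelaide → 17:15 UTC.
Add 5 hours 1 minute leg 2 → 22:16 UTC.
Addis Ababa is UTC+3:00, so local arrival = 22:16 + 3:00 = 01:16 on Dec 24.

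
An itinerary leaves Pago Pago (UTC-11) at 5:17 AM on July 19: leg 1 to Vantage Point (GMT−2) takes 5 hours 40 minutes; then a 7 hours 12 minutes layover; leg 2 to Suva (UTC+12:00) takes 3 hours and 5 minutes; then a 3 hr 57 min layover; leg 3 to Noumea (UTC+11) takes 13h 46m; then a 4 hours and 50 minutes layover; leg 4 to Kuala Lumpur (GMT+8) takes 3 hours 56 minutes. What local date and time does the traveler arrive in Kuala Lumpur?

6:43 PM on Jul 21

Convert departure to UTC: 5:17 AM + 11:00 = 4:17 PM UTC on Jul 19.
Add 5 hours and 40 minutes leg 1 → 9:57 PM UTC.
Add 7 hours and 12 minutes layover in Vantage Point → 5:09 AM UTC (Jul 20).
Add 3 hours 5 minutes leg 2 → 8:14 AM UTC.
Add 3 hours 57 minutes layover in Suva → 12:11 PM UTC.
Add 13 hours and 46 minutes leg 3 → 1:57 AM UTC (Jul 21).
Add 4 hours 50 minutes layover in Noumea → 6:47 AM UTC.
Add 3 hours and 56 minutes leg 4 → 10:43 AM UTC.
Kuala Lumpur is UTC+8:00, so local arrival = 10:43 AM + 8:00 = 6:43 PM on Jul 21.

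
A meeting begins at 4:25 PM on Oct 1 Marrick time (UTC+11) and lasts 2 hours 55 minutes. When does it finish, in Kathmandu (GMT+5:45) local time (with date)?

2:05 PM on Oct 1

Convert start to UTC: 4:25 PM − 11:00 = 5:25 AM UTC on Oct 1.
Add 2 hours and 55 minutes duration → 8:20 AM UTC.
Kathmandu is UTC+5:45, so local end time = 8:20 AM + 5:45 = 2:05 PM on Oct 1.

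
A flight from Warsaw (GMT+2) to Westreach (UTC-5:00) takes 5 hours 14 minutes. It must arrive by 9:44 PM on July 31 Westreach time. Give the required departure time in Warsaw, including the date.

11:30 PM on Jul 31

Target arrival in UTC: 9:44 PM + 5:00 = 2:44 AM on Aug 1.
Subtract 5 hours 14 minutes → departure 9:30 PM UTC on Jul 31.
Warsaw is UTC+2:00: 9:30 PM + 2:00 = 11:30 PM on Jul 31.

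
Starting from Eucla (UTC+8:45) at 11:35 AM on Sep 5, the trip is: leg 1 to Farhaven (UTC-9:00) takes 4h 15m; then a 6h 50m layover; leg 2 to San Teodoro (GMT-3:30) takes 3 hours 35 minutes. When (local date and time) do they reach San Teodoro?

Convert departure to UTC: 11:35 AM − 8:45 = 2:50 AM UTC on Sep 5.
Add 4 hours 15 minutes leg 1 → 7:05 AM UTC.
Add 6 hours and 50 minutes layover in Farhaven → 1:55 PM UTC.
Add 3 hours 35 minutes leg 2 → 5:30 PM UTC.
San Teodoro is UTC−3:30, so local arrival = 5:30 PM − 3:30 = 2:00 PM on Sep 5.

2:00 PM on September 5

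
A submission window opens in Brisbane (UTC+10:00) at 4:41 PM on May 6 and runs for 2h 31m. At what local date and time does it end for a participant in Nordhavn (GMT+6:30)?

3:42 PM on May 6

Convert start to UTC: 4:41 PM − 10:00 = 6:41 AM UTC on May 6.
Add 2 hours and 31 minutes duration → 9:12 AM UTC.
Nordhavn is UTC+6:30, so local end time = 9:12 AM + 6:30 = 3:42 PM on May 6.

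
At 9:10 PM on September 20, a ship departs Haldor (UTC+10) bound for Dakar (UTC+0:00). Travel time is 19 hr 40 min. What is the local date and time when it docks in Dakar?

Dakar is 10:00 behind Haldor.
After 19 hours 40 minutes it is 4:50 PM (Sep 21) in Haldor.
Shift by the zone difference: 4:50 PM − 10:00 = 6:50 AM on Sep 21 in Dakar.

6:50 AM on September 21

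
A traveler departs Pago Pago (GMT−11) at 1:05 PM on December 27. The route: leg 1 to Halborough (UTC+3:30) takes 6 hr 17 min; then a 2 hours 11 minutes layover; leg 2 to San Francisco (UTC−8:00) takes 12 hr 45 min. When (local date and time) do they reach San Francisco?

Convert departure to UTC: 1:05 PM + 11:00 = 12:05 AM UTC on Dec 28.
Add 6 hours 17 minutes leg 1 → 6:22 AM UTC.
Add 2 hours and 11 minutes layover in Halborough → 8:33 AM UTC.
Add 12 hours and 45 minutes leg 2 → 9:18 PM UTC.
San Francisco is UTC−8:00, so local arrival = 9:18 PM − 8:00 = 1:18 PM on Dec 28.

1:18 PM on Dec 28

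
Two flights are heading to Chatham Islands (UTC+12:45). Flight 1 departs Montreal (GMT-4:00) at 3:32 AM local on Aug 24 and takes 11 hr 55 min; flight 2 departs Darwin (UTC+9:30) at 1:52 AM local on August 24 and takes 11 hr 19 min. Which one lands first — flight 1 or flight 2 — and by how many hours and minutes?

Flight 1 in UTC: 3:32 AM + 4:00 = 7:32 AM on Aug 24.
+11 hours and 55 minutes → arrive 7:27 PM UTC on Aug 24.
Flight 2 in UTC: 1:52 AM − 9:30 = 4:22 PM on Aug 23.
+11 hours 19 minutes → arrive 3:41 AM UTC on Aug 24.
Flight 2 lands earlier by 15 hours 46 minutes.

the second, by 15 hours 46 minutes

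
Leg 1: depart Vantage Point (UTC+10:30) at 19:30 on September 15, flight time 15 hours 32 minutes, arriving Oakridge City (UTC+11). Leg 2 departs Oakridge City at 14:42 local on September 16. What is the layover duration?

3 hours 10 minutes

Convert departure to UTC: 19:30 − 10:30 = 09:00 UTC on Sep 15.
Add 15 hours 32 minutes flight time → 00:32 UTC (Sep 16).
Oakridge City is UTC+11:00, so local arrival = 00:32 + 11:00 = 11:32 on Sep 16.
Layover = 14:42 − 11:32 = 3 hours 10 minutes.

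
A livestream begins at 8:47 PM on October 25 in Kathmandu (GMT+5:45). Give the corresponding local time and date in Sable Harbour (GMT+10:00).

1:02 AM on Oct 26

Sable Harbour is 4:15 ahead of Kathmandu.
Shift by the zone difference: 8:47 PM + 4:15 = 1:02 AM on Oct 26 in Sable Harbour.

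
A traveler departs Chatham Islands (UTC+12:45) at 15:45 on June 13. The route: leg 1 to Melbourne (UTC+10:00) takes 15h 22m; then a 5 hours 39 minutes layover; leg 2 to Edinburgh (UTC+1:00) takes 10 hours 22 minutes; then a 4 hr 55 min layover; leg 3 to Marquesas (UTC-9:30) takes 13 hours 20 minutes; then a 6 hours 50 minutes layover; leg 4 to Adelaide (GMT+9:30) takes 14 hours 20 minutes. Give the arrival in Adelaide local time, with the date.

11:18 on Jun 16

Convert departure to UTC: 15:45 − 12:45 = 03:00 UTC on Jun 13.
Add 15 hours and 22 minutes leg 1 → 18:22 UTC.
Add 5 hours 39 minutes layover in Melbourne → 00:01 UTC (Jun 14).
Add 10 hours and 22 minutes leg 2 → 10:23 UTC.
Add 4 hours 55 minutes layover in Edinburgh → 15:18 UTC.
Add 13 hours and 20 minutes leg 3 → 04:38 UTC (Jun 15).
Add 6 hours 50 minutes layover in Marquesas → 11:28 UTC.
Add 14 hours and 20 minutes leg 4 → 01:48 UTC (Jun 16).
Adelaide is UTC+9:30, so local arrival = 01:48 + 9:30 = 11:18 on Jun 16.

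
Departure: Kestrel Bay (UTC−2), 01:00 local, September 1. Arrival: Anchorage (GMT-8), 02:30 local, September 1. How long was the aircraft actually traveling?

7 hours 30 minutes

Departure in UTC: 01:00 + 2:00 = 03:00 on Sep 1.
Arrival in UTC: 02:30 + 8:00 = 10:30 on Sep 1.
Elapsed = 10:30 − 03:00 = 7 hours 30 minutes.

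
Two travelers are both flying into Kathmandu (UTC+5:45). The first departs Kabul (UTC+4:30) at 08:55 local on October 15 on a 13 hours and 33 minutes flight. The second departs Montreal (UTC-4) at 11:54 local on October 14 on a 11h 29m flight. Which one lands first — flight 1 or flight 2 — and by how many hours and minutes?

the second, by 14 hours 35 minutes

Flight 1 in UTC: 08:55 − 4:30 = 04:25 on Oct 15.
+13 hours and 33 minutes → arrive 17:58 UTC on Oct 15.
Flight 2 in UTC: 11:54 + 4:00 = 15:54 on Oct 14.
+11 hours 29 minutes → arrive 03:23 UTC on Oct 15.
Flight 2 lands earlier by 14 hours 35 minutes.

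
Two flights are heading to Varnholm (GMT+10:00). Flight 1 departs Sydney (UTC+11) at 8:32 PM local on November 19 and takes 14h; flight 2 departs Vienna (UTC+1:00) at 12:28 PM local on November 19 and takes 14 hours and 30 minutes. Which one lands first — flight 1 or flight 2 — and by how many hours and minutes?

the first, by 2 hours 26 minutes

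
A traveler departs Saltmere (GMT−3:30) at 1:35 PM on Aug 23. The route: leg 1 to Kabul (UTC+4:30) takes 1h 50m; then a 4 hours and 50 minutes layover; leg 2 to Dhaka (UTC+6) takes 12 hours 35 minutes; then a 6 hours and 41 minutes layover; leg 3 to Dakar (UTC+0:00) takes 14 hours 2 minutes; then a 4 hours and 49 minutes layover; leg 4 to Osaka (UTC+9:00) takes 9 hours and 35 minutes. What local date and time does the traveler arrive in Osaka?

8:27 AM on August 26

Convert departure to UTC: 1:35 PM + 3:30 = 5:05 PM UTC on Aug 23.
Add 1 hour 50 minutes leg 1 → 6:55 PM UTC.
Add 4 hours 50 minutes layover in Kabul → 11:45 PM UTC.
Add 12 hours and 35 minutes leg 2 → 12:20 PM UTC (Aug 24).
Add 6 hours and 41 minutes layover in Dhaka → 7:01 PM UTC.
Add 14 hours and 2 minutes leg 3 → 9:03 AM UTC (Aug 25).
Add 4 hours 49 minutes layover in Dakar → 1:52 PM UTC.
Add 9 hours 35 minutes leg 4 → 11:27 PM UTC.
Osaka is UTC+9:00, so local arrival = 11:27 PM + 9:00 = 8:27 AM on Aug 26.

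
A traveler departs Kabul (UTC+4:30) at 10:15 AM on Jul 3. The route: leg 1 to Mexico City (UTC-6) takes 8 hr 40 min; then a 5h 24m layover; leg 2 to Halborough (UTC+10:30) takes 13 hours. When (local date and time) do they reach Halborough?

7:19 PM on July 4

Convert departure to UTC: 10:15 AM − 4:30 = 5:45 AM UTC on Jul 3.
Add 8 hours 40 minutes leg 1 → 2:25 PM UTC.
Add 5 hours 24 minutes layover in Mexico City → 7:49 PM UTC.
Add 13 hours leg 2 → 8:49 AM UTC (Jul 4).
Halborough is UTC+10:30, so local arrival = 8:49 AM + 10:30 = 7:19 PM on Jul 4.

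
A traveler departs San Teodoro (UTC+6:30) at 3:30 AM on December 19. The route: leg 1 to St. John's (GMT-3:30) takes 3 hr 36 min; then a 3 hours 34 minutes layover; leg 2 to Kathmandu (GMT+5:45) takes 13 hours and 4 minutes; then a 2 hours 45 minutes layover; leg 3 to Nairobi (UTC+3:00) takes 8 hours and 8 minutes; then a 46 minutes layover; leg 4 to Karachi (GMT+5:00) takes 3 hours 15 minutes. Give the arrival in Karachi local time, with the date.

Convert departure to UTC: 3:30 AM − 6:30 = 9:00 PM UTC on Dec 18.
Add 3 hours 36 minutes leg 1 → 12:36 AM UTC (Dec 19).
Add 3 hours 34 minutes layover in St. John's → 4:10 AM UTC.
Add 13 hours 4 minutes leg 2 → 5:14 PM UTC.
Add 2 hours 45 minutes layover in Kathmandu → 7:59 PM UTC.
Add 8 hours and 8 minutes leg 3 → 4:07 AM UTC (Dec 20).
Add 46 minutes layover in Nairobi → 4:53 AM UTC.
Add 3 hours 15 minutes leg 4 → 8:08 AM UTC.
Karachi is UTC+5:00, so local arrival = 8:08 AM + 5:00 = 1:08 PM on Dec 20.

1:08 PM on Dec 20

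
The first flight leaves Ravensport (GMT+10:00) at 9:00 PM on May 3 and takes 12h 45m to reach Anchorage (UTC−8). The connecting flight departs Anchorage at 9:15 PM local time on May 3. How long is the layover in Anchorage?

5 hours 30 minutes

Convert departure to UTC: 9:00 PM − 10:00 = 11:00 AM UTC on May 3.
Add 12 hours and 45 minutes flight time → 11:45 PM UTC.
Anchorage is UTC−8:00, so local arrival = 11:45 PM − 8:00 = 3:45 PM on May 3.
Layover = 9:15 PM − 3:45 PM = 5 hours 30 minutes.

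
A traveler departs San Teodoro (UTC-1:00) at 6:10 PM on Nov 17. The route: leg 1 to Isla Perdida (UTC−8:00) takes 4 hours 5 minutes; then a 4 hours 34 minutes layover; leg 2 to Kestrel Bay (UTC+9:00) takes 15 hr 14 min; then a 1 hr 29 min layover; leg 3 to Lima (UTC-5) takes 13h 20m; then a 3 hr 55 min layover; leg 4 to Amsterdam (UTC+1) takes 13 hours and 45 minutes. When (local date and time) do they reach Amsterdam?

4:32 AM on Nov 20

Convert departure to UTC: 6:10 PM + 1:00 = 7:10 PM UTC on Nov 17.
Add 4 hours and 5 minutes leg 1 → 11:15 PM UTC.
Add 4 hours 34 minutes layover in Isla Perdida → 3:49 AM UTC (Nov 18).
Add 15 hours 14 minutes leg 2 → 7:03 PM UTC.
Add 1 hour 29 minutes layover in Kestrel Bay → 8:32 PM UTC.
Add 13 hours and 20 minutes leg 3 → 9:52 AM UTC (Nov 19).
Add 3 hours and 55 minutes layover in Lima → 1:47 PM UTC.
Add 13 hours and 45 minutes leg 4 → 3:32 AM UTC (Nov 20).
Amsterdam is UTC+1:00, so local arrival = 3:32 AM + 1:00 = 4:32 AM on Nov 20.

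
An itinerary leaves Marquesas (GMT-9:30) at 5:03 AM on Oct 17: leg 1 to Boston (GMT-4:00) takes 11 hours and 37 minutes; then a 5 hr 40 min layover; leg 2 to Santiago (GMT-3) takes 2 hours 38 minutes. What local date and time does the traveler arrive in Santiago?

7:28 AM on October 18

Convert departure to UTC: 5:03 AM + 9:30 = 2:33 PM UTC on Oct 17.
Add 11 hours and 37 minutes leg 1 → 2:10 AM UTC (Oct 18).
Add 5 hours 40 minutes layover in Boston → 7:50 AM UTC.
Add 2 hours and 38 minutes leg 2 → 10:28 AM UTC.
Santiago is UTC−3:00, so local arrival = 10:28 AM − 3:00 = 7:28 AM on Oct 18.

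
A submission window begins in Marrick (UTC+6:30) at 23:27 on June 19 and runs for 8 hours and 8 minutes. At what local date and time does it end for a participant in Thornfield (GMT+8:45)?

Convert start to UTC: 23:27 − 6:30 = 16:57 UTC on Jun 19.
Add 8 hours and 8 minutes duration → 01:05 UTC (Jun 20).
Thornfield is UTC+8:45, so local end time = 01:05 + 8:45 = 09:50 on Jun 20.

09:50 on Jun 20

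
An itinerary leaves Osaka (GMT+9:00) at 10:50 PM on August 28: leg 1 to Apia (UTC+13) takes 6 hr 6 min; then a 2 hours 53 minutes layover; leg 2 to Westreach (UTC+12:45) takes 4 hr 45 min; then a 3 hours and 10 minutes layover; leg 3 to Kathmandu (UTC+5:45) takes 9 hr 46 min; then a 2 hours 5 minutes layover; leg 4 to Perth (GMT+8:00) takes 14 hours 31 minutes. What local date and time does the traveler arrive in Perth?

5:06 PM on August 30

Convert departure to UTC: 10:50 PM − 9:00 = 1:50 PM UTC on Aug 28.
Add 6 hours and 6 minutes leg 1 → 7:56 PM UTC.
Add 2 hours 53 minutes layover in Apia → 10:49 PM UTC.
Add 4 hours 45 minutes leg 2 → 3:34 AM UTC (Aug 29).
Add 3 hours 10 minutes layover in Westreach → 6:44 AM UTC.
Add 9 hours 46 minutes leg 3 → 4:30 PM UTC.
Add 2 hours 5 minutes layover in Kathmandu → 6:35 PM UTC.
Add 14 hours 31 minutes leg 4 → 9:06 AM UTC (Aug 30).
Perth is UTC+8:00, so local arrival = 9:06 AM + 8:00 = 5:06 PM on Aug 30.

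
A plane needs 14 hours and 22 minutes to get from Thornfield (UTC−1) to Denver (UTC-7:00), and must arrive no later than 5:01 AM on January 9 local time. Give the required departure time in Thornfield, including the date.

Target arrival in UTC: 5:01 AM + 7:00 = 12:01 PM on Jan 9.
Subtract 14 hours 22 minutes → departure 9:39 PM UTC on Jan 8.
Thornfield is UTC−1:00: 9:39 PM − 1:00 = 8:39 PM on Jan 8.

8:39 PM on Jan 8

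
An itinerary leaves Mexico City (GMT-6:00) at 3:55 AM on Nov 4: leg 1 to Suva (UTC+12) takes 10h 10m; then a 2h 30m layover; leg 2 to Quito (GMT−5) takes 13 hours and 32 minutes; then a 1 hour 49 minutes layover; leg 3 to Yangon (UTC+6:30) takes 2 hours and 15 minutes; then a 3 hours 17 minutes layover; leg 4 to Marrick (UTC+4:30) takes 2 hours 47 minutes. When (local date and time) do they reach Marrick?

2:45 AM on Nov 6

Convert departure to UTC: 3:55 AM + 6:00 = 9:55 AM UTC on Nov 4.
Add 10 hours and 10 minutes leg 1 → 8:05 PM UTC.
Add 2 hours and 30 minutes layover in Suva → 10:35 PM UTC.
Add 13 hours and 32 minutes leg 2 → 12:07 PM UTC (Nov 5).
Add 1 hour and 49 minutes layover in Quito → 1:56 PM UTC.
Add 2 hours 15 minutes leg 3 → 4:11 PM UTC.
Add 3 hours and 17 minutes layover in Yangon → 7:28 PM UTC.
Add 2 hours and 47 minutes leg 4 → 10:15 PM UTC.
Marrick is UTC+4:30, so local arrival = 10:15 PM + 4:30 = 2:45 AM on Nov 6.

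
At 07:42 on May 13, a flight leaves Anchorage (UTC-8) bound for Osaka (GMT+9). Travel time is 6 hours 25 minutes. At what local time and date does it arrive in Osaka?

07:07 on May 14

Convert departure to UTC: 07:42 + 8:00 = 15:42 UTC on May 13.
Add 6 hours 25 minutes travel time → 22:07 UTC.
Osaka is UTC+9:00, so local arrival = 22:07 + 9:00 = 07:07 on May 14.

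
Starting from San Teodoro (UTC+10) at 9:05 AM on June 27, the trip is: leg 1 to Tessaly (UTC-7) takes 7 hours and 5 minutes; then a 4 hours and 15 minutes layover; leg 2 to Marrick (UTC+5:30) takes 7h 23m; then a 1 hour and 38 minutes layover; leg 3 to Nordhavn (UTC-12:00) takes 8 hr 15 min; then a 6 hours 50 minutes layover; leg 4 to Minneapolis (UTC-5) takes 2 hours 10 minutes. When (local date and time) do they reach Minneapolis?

Convert departure to UTC: 9:05 AM − 10:00 = 11:05 PM UTC on Jun 26.
Add 7 hours 5 minutes leg 1 → 6:10 AM UTC (Jun 27).
Add 4 hours and 15 minutes layover in Tessaly → 10:25 AM UTC.
Add 7 hours 23 minutes leg 2 → 5:48 PM UTC.
Add 1 hour and 38 minutes layover in Marrick → 7:26 PM UTC.
Add 8 hours 15 minutes leg 3 → 3:41 AM UTC (Jun 28).
Add 6 hours and 50 minutes layover in Nordhavn → 10:31 AM UTC.
Add 2 hours 10 minutes leg 4 → 12:41 PM UTC.
Minneapolis is UTC−5:00, so local arrival = 12:41 PM − 5:00 = 7:41 AM on Jun 28.

7:41 AM on Jun 28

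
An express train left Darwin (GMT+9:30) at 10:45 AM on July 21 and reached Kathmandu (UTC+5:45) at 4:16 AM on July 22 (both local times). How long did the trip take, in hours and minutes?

21 hours 16 minutes

Departure in UTC: 10:45 AM − 9:30 = 1:15 AM on Jul 21.
Arrival in UTC: 4:16 AM − 5:45 = 10:31 PM on Jul 21.
Elapsed = 10:31 PM − 1:15 AM = 21 hours 16 minutes.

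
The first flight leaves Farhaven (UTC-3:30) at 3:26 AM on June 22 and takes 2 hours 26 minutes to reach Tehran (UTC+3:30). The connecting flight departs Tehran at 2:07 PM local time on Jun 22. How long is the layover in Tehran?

Convert departure to UTC: 3:26 AM + 3:30 = 6:56 AM UTC on Jun 22.
Add 2 hours 26 minutes flight time → 9:22 AM UTC.
Tehran is UTC+3:30, so local arrival = 9:22 AM + 3:30 = 12:52 PM on Jun 22.
Layover = 2:07 PM − 12:52 PM = 1 hour 15 minutes.

1 hour 15 minutes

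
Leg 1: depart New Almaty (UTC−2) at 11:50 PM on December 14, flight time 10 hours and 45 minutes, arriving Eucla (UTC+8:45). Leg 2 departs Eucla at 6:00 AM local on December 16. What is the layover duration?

Convert departure to UTC: 11:50 PM + 2:00 = 1:50 AM UTC on Dec 15.
Add 10 hours and 45 minutes flight time → 12:35 PM UTC.
Eucla is UTC+8:45, so local arrival = 12:35 PM + 8:45 = 9:20 PM on Dec 15.
Layover = 6:00 AM − 9:20 PM (+1 day) = 8 hours 40 minutes.

8 hours 40 minutes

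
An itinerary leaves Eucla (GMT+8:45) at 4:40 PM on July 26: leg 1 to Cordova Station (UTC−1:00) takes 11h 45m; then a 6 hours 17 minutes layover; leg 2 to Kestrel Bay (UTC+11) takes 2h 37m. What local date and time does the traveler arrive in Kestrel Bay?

Convert departure to UTC: 4:40 PM − 8:45 = 7:55 AM UTC on Jul 26.
Add 11 hours and 45 minutes leg 1 → 7:40 PM UTC.
Add 6 hours 17 minutes layover in Cordova Station → 1:57 AM UTC (Jul 27).
Add 2 hours 37 minutes leg 2 → 4:34 AM UTC.
Kestrel Bay is UTC+11:00, so local arrival = 4:34 AM + 11:00 = 3:34 PM on Jul 27.

3:34 PM on July 27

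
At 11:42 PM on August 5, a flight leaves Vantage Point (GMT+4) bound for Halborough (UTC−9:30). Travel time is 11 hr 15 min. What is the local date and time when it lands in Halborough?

Halborough is 13:30 behind Vantage Point.
After 11 hours 15 minutes it is 10:57 AM (Aug 6) in Vantage Point.
Shift by the zone difference: 10:57 AM − 13:30 = 9:27 PM on Aug 5 in Halborough.

9:27 PM on August 5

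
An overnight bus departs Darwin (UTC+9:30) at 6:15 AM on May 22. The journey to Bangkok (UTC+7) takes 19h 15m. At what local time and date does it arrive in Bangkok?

11:00 PM on May 22

Bangkok is 2:30 behind Darwin.
After 19 hours 15 minutes it is 1:30 AM (May 23) in Darwin.
Shift by the zone difference: 1:30 AM − 2:30 = 11:00 PM on May 22 in Bangkok.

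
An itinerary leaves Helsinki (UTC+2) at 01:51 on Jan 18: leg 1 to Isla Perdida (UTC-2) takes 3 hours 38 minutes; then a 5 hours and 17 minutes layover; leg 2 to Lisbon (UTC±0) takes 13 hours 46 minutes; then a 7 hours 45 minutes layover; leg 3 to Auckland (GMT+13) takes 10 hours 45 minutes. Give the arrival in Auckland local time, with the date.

Convert departure to UTC: 01:51 − 2:00 = 23:51 UTC on Jan 17.
Add 3 hours 38 minutes leg 1 → 03:29 UTC (Jan 18).
Add 5 hours 17 minutes layover in Isla Perdida → 08:46 UTC.
Add 13 hours 46 minutes leg 2 → 22:32 UTC.
Add 7 hours 45 minutes layover in Lisbon → 06:17 UTC (Jan 19).
Add 10 hours and 45 minutes leg 3 → 17:02 UTC.
Auckland is UTC+13:00, so local arrival = 17:02 + 13:00 = 06:02 on Jan 20.

06:02 on January 20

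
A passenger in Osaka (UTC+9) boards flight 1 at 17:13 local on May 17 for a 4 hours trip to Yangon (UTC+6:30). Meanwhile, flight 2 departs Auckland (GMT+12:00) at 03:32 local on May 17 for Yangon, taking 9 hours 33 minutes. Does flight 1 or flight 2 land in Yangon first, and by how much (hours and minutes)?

the second, by 11 hours 8 minutes

Flight 1 in UTC: 17:13 − 9:00 = 08:13 on May 17.
+4 hours → arrive 12:13 UTC on May 17.
Flight 2 in UTC: 03:32 − 12:00 = 15:32 on May 16.
+9 hours and 33 minutes → arrive 01:05 UTC on May 17.
Flight 2 lands earlier by 11 hours 8 minutes.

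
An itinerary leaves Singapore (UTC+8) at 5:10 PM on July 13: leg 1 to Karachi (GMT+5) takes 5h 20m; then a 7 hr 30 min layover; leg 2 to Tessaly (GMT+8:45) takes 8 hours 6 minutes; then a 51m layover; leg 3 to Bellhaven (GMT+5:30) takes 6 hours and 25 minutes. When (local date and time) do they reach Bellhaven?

Convert departure to UTC: 5:10 PM − 8:00 = 9:10 AM UTC on Jul 13.
Add 5 hours 20 minutes leg 1 → 2:30 PM UTC.
Add 7 hours 30 minutes layover in Karachi → 10:00 PM UTC.
Add 8 hours 6 minutes leg 2 → 6:06 AM UTC (Jul 14).
Add 51 minutes layover in Tessaly → 6:57 AM UTC.
Add 6 hours 25 minutes leg 3 → 1:22 PM UTC.
Bellhaven is UTC+5:30, so local arrival = 1:22 PM + 5:30 = 6:52 PM on Jul 14.

6:52 PM on July 14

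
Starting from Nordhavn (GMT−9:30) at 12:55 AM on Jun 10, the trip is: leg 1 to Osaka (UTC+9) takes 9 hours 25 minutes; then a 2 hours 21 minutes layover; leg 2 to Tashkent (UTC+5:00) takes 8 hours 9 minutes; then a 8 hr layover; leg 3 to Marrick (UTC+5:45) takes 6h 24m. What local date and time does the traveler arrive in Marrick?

2:29 AM on June 12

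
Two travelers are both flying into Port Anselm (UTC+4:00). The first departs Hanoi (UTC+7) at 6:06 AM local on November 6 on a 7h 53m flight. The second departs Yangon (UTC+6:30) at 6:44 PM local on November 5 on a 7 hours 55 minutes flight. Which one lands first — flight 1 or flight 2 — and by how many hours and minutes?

the second, by 10 hours 50 minutes

Flight 1 in UTC: 6:06 AM − 7:00 = 11:06 PM on Nov 5.
+7 hours and 53 minutes → arrive 6:59 AM UTC on Nov 6.
Flight 2 in UTC: 6:44 PM − 6:30 = 12:14 PM on Nov 5.
+7 hours and 55 minutes → arrive 8:09 PM UTC on Nov 5.
Flight 2 lands earlier by 10 hours 50 minutes.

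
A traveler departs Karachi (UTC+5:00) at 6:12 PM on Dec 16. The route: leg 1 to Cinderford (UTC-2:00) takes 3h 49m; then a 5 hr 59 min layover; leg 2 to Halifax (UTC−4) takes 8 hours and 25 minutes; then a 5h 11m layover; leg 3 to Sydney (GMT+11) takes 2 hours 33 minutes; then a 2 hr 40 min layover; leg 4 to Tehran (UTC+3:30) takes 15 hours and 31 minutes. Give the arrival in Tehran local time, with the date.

12:50 PM on December 18

Convert departure to UTC: 6:12 PM − 5:00 = 1:12 PM UTC on Dec 16.
Add 3 hours 49 minutes leg 1 → 5:01 PM UTC.
Add 5 hours 59 minutes layover in Cinderford → 11:00 PM UTC.
Add 8 hours 25 minutes leg 2 → 7:25 AM UTC (Dec 17).
Add 5 hours 11 minutes layover in Halifax → 12:36 PM UTC.
Add 2 hours and 33 minutes leg 3 → 3:09 PM UTC.
Add 2 hours 40 minutes layover in Sydney → 5:49 PM UTC.
Add 15 hours and 31 minutes leg 4 → 9:20 AM UTC (Dec 18).
Tehran is UTC+3:30, so local arrival = 9:20 AM + 3:30 = 12:50 PM on Dec 18.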